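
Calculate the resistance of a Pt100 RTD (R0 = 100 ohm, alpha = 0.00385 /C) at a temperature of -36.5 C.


The RTD equation: Rt = R0 * (1 + alpha * T).
Rt = 100 * (1 + 0.00385 * -36.5)
Rt = 100 * (1 + -0.140525)
Rt = 100 * 0.859475
Rt = 85.948 ohm

85.948 ohm


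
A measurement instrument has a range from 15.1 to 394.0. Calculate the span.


Span = upper range - lower range.
Span = 394.0 - (15.1)
Span = 378.9

378.9


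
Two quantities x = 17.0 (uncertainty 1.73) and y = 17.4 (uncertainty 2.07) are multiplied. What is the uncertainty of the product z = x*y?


For a product z = x*y, the relative uncertainty is:
uz/z = sqrt((ux/x)^2 + (uy/y)^2)
Relative uncertainties: ux/x = 1.73/17.0 = 0.101765
uy/y = 2.07/17.4 = 0.118966
z = 17.0 * 17.4 = 295.8
uz = 295.8 * sqrt(0.101765^2 + 0.118966^2) = 46.308

46.308


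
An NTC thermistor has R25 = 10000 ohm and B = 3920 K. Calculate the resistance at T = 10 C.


NTC thermistor equation: Rt = R25 * exp(B * (1/T - 1/T25)).
T in Kelvin: 283.15 K, T25 = 298.15 K
1/T - 1/T25 = 1/283.15 - 1/298.15 = 0.00017768
B * (1/T - 1/T25) = 3920 * 0.00017768 = 0.6965
Rt = 10000 * exp(0.6965) = 20067.3 ohm

20067.3 ohm


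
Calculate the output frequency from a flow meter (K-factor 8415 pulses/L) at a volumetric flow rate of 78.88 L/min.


Frequency = K * Q / 60 (converting L/min to L/s).
f = 8415 * 78.88 / 60
f = 663775.2 / 60
f = 11062.92 Hz

11062.92 Hz


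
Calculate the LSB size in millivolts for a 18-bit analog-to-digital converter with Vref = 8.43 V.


The resolution (LSB) of an ADC is Vref / 2^n.
LSB = 8.43 / 2^18
LSB = 8.43 / 262144
LSB = 3.216e-05 V = 0.0321579 mV

0.0321579 mV


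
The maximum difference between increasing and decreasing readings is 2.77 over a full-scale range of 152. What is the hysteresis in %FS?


Hysteresis = (max difference / full scale) * 100%.
H = (2.77 / 152) * 100
H = 1.822 %FS

1.822 %FS


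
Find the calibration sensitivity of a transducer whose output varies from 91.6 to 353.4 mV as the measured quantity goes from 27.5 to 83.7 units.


Sensitivity = (y2 - y1) / (x2 - x1).
S = (353.4 - 91.6) / (83.7 - 27.5)
S = 261.8 / 56.2
S = 4.6584 mV/unit

4.6584 mV/unit


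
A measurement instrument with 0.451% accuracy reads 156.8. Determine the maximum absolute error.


Absolute error = (accuracy% / 100) * reading.
Error = (0.451 / 100) * 156.8
Error = 0.00451 * 156.8
Error = 0.7072

0.7072


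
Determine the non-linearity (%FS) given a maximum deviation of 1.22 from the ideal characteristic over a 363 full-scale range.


Linearity error = (max deviation / full scale) * 100%.
Linearity = (1.22 / 363) * 100
Linearity = 0.336 %FS

0.336 %FS


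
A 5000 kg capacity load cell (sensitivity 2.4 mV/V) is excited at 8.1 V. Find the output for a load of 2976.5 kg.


Vout = rated_output * Vex * (load / capacity).
Vout = 2.4 * 8.1 * (2976.5 / 5000)
Vout = 2.4 * 8.1 * 0.5953
Vout = 11.573 mV

11.573 mV


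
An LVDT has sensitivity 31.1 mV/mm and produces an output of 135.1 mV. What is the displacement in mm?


Displacement = Vout / sensitivity.
d = 135.1 / 31.1
d = 4.344 mm

4.344 mm


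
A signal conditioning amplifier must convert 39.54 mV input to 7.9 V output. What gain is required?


Gain = Vout / Vin (converting to same units).
G = 7.9 V / 39.54 mV
G = 7900.0 mV / 39.54 mV
G = 199.8

199.8


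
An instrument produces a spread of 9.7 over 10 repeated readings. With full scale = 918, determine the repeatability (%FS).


Repeatability = (spread / full scale) * 100%.
R = (9.7 / 918) * 100
R = 1.057 %FS

1.057 %FS


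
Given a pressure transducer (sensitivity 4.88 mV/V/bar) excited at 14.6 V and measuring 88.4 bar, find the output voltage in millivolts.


Output = sensitivity * Vex * P.
Vout = 4.88 * 14.6 * 88.4
Vout = 71.248 * 88.4
Vout = 6298.32 mV

6298.32 mV


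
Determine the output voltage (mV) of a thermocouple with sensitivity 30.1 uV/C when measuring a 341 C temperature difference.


The thermocouple output V = sensitivity * dT.
V = 30.1 uV/C * 341 C
V = 10264.1 uV
V = 10.264 mV

10.264 mV


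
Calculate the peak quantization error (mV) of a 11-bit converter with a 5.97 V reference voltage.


The maximum quantization error is +/- LSB/2.
LSB = Vref / 2^n = 5.97 / 2048 = 0.00291504 V
Max error = LSB / 2 = 0.00291504 / 2 = 0.00145752 V
Max error = 1.4575 mV

1.4575 mV


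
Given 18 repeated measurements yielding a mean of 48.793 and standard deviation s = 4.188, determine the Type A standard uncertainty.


The standard uncertainty for Type A evaluation is u = s / sqrt(n).
u = 4.188 / sqrt(18)
u = 4.188 / 4.2426
u = 0.9871

0.9871


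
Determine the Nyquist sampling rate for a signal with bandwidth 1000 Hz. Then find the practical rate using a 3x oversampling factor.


By Nyquist theorem, fs_min = 2 * fmax.
fs_min = 2 * 1000 = 2000 Hz
Practical rate = 3 * fs_min = 3 * 2000 = 6000 Hz

fs_min = 2000 Hz, fs_practical = 6000 Hz


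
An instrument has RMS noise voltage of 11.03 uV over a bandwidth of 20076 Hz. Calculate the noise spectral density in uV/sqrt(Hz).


Noise spectral density = Vrms / sqrt(BW).
NSD = 11.03 / sqrt(20076)
NSD = 11.03 / 141.6898
NSD = 0.0778 uV/sqrt(Hz)

0.0778 uV/sqrt(Hz)


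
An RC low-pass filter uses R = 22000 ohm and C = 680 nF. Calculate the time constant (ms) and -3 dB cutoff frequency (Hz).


Time constant: tau = R * C.
tau = 22000 * 6.80e-07 = 0.01496 s
tau = 14.96 ms
Cutoff frequency: fc = 1 / (2*pi*R*C).
fc = 1 / (2*pi*0.01496) = 10.64 Hz

tau = 14.96 ms, fc = 10.64 Hz


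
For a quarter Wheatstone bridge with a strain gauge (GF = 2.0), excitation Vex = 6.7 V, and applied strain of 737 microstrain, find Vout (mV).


Quarter bridge output: Vout = (GF * epsilon * Vex) / 4.
Vout = (2.0 * 737e-6 * 6.7) / 4
Vout = 0.0098758 / 4 V
Vout = 0.00246895 V = 2.4689 mV

2.4689 mV


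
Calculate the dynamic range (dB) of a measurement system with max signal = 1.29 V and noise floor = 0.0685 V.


Dynamic range = 20 * log10(Vmax / Vnoise).
DR = 20 * log10(1.29 / 0.0685)
DR = 20 * log10(18.83)
DR = 25.5 dB

25.5 dB


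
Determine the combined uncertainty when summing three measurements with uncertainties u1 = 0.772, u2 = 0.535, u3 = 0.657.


For a sum of independent quantities, uc = sqrt(u1^2 + u2^2 + u3^2).
uc = sqrt(0.772^2 + 0.535^2 + 0.657^2)
uc = sqrt(0.595984 + 0.286225 + 0.431649)
uc = 1.1462

1.1462


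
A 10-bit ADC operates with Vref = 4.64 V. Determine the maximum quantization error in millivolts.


The maximum quantization error is +/- LSB/2.
LSB = Vref / 2^n = 4.64 / 1024 = 0.00453125 V
Max error = LSB / 2 = 0.00453125 / 2 = 0.00226562 V
Max error = 2.2656 mV

2.2656 mV


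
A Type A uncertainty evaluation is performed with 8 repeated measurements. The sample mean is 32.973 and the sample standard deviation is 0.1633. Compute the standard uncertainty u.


The standard uncertainty for Type A evaluation is u = s / sqrt(n).
u = 0.1633 / sqrt(8)
u = 0.1633 / 2.8284
u = 0.0577

0.0577


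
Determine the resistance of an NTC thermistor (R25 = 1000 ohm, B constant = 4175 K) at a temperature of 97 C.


NTC thermistor equation: Rt = R25 * exp(B * (1/T - 1/T25)).
T in Kelvin: 370.15 K, T25 = 298.15 K
1/T - 1/T25 = 1/370.15 - 1/298.15 = -0.00065241
B * (1/T - 1/T25) = 4175 * -0.00065241 = -2.7238
Rt = 1000 * exp(-2.7238) = 65.6 ohm

65.6 ohm


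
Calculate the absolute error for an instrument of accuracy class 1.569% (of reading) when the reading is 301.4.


Absolute error = (accuracy% / 100) * reading.
Error = (1.569 / 100) * 301.4
Error = 0.01569 * 301.4
Error = 4.729

4.729


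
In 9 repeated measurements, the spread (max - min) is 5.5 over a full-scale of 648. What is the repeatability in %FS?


Repeatability = (spread / full scale) * 100%.
R = (5.5 / 648) * 100
R = 0.849 %FS

0.849 %FS


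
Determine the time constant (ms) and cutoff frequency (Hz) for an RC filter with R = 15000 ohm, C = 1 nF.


Time constant: tau = R * C.
tau = 15000 * 1.00e-09 = 1.5e-05 s
tau = 0.015 ms
Cutoff frequency: fc = 1 / (2*pi*R*C).
fc = 1 / (2*pi*1.5e-05) = 10610.33 Hz

tau = 0.015 ms, fc = 10610.33 Hz


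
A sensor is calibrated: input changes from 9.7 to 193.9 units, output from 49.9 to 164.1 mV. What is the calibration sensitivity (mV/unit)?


Sensitivity = (y2 - y1) / (x2 - x1).
S = (164.1 - 49.9) / (193.9 - 9.7)
S = 114.2 / 184.2
S = 0.62 mV/unit

0.62 mV/unit


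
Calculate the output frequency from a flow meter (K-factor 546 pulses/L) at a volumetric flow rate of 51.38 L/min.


Frequency = K * Q / 60 (converting L/min to L/s).
f = 546 * 51.38 / 60
f = 28053.48 / 60
f = 467.56 Hz

467.56 Hz


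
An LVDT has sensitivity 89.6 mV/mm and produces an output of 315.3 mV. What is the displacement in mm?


Displacement = Vout / sensitivity.
d = 315.3 / 89.6
d = 3.519 mm

3.519 mm


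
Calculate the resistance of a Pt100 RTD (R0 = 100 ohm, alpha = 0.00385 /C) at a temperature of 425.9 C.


The RTD equation: Rt = R0 * (1 + alpha * T).
Rt = 100 * (1 + 0.00385 * 425.9)
Rt = 100 * (1 + 1.639715)
Rt = 100 * 2.639715
Rt = 263.971 ohm

263.971 ohm


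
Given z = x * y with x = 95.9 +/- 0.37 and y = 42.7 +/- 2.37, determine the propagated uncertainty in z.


For a product z = x*y, the relative uncertainty is:
uz/z = sqrt((ux/x)^2 + (uy/y)^2)
Relative uncertainties: ux/x = 0.37/95.9 = 0.003858
uy/y = 2.37/42.7 = 0.055504
z = 95.9 * 42.7 = 4094.9
uz = 4094.9 * sqrt(0.003858^2 + 0.055504^2) = 227.831

227.831


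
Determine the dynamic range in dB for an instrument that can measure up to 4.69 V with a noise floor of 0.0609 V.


Dynamic range = 20 * log10(Vmax / Vnoise).
DR = 20 * log10(4.69 / 0.0609)
DR = 20 * log10(77.01)
DR = 37.73 dB

37.73 dB


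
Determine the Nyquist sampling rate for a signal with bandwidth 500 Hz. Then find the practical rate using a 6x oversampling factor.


By Nyquist theorem, fs_min = 2 * fmax.
fs_min = 2 * 500 = 1000 Hz
Practical rate = 6 * fs_min = 6 * 1000 = 6000 Hz

fs_min = 1000 Hz, fs_practical = 6000 Hz


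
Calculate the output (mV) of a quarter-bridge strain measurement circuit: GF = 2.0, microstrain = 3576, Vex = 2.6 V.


Quarter bridge output: Vout = (GF * epsilon * Vex) / 4.
Vout = (2.0 * 3576e-6 * 2.6) / 4
Vout = 0.0185952 / 4 V
Vout = 0.0046488 V = 4.6488 mV

4.6488 mV


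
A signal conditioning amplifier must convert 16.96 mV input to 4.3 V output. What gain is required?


Gain = Vout / Vin (converting to same units).
G = 4.3 V / 16.96 mV
G = 4300.0 mV / 16.96 mV
G = 253.54

253.54


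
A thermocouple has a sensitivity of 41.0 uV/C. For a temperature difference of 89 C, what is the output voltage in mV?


The thermocouple output V = sensitivity * dT.
V = 41.0 uV/C * 89 C
V = 3649.0 uV
V = 3.649 mV

3.649 mV


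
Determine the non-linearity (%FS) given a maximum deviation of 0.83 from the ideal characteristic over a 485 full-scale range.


Linearity error = (max deviation / full scale) * 100%.
Linearity = (0.83 / 485) * 100
Linearity = 0.171 %FS

0.171 %FS


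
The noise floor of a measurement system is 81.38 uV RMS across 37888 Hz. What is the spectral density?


Noise spectral density = Vrms / sqrt(BW).
NSD = 81.38 / sqrt(37888)
NSD = 81.38 / 194.6484
NSD = 0.4181 uV/sqrt(Hz)

0.4181 uV/sqrt(Hz)


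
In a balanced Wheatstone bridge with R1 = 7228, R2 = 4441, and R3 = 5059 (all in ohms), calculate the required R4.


At balance: R1*R4 = R2*R3, so R4 = R2*R3/R1.
R4 = 4441 * 5059 / 7228
R4 = 22467019 / 7228
R4 = 3108.33 ohm

3108.33 ohm


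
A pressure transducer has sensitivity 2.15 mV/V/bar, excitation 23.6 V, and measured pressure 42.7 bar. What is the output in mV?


Output = sensitivity * Vex * P.
Vout = 2.15 * 23.6 * 42.7
Vout = 50.74 * 42.7
Vout = 2166.6 mV

2166.6 mV


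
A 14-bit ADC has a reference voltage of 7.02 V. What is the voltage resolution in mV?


The resolution (LSB) of an ADC is Vref / 2^n.
LSB = 7.02 / 2^14
LSB = 7.02 / 16384
LSB = 0.00042847 V = 0.4284668 mV

0.4284668 mV


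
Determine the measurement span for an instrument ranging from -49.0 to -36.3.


Span = upper range - lower range.
Span = -36.3 - (-49.0)
Span = 12.7

12.7


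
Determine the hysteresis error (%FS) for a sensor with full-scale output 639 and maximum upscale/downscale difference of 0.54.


Hysteresis = (max difference / full scale) * 100%.
H = (0.54 / 639) * 100
H = 0.085 %FS

0.085 %FS


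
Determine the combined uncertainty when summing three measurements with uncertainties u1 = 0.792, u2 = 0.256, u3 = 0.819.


For a sum of independent quantities, uc = sqrt(u1^2 + u2^2 + u3^2).
uc = sqrt(0.792^2 + 0.256^2 + 0.819^2)
uc = sqrt(0.627264 + 0.065536 + 0.670761)
uc = 1.1677

1.1677


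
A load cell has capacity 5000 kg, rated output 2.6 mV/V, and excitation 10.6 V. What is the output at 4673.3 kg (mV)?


Vout = rated_output * Vex * (load / capacity).
Vout = 2.6 * 10.6 * (4673.3 / 5000)
Vout = 2.6 * 10.6 * 0.93466
Vout = 25.759 mV

25.759 mV


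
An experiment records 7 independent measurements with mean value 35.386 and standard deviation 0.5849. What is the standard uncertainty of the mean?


The standard uncertainty for Type A evaluation is u = s / sqrt(n).
u = 0.5849 / sqrt(7)
u = 0.5849 / 2.6458
u = 0.2211

0.2211


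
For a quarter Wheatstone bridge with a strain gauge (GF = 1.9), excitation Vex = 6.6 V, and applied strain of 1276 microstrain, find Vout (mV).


Quarter bridge output: Vout = (GF * epsilon * Vex) / 4.
Vout = (1.9 * 1276e-6 * 6.6) / 4
Vout = 0.01600104 / 4 V
Vout = 0.00400026 V = 4.0003 mV

4.0003 mV


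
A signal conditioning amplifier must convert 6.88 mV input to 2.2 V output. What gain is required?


Gain = Vout / Vin (converting to same units).
G = 2.2 V / 6.88 mV
G = 2200.0 mV / 6.88 mV
G = 319.77

319.77


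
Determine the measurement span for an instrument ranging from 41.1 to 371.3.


Span = upper range - lower range.
Span = 371.3 - (41.1)
Span = 330.2

330.2


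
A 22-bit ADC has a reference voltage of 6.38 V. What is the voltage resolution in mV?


The resolution (LSB) of an ADC is Vref / 2^n.
LSB = 6.38 / 2^22
LSB = 6.38 / 4194304
LSB = 1.52e-06 V = 0.00152111 mV

0.00152111 mV


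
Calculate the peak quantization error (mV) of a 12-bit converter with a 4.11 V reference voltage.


The maximum quantization error is +/- LSB/2.
LSB = Vref / 2^n = 4.11 / 4096 = 0.00100342 V
Max error = LSB / 2 = 0.00100342 / 2 = 0.00050171 V
Max error = 0.5017 mV

0.5017 mV


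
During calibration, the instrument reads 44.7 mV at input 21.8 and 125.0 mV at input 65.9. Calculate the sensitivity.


Sensitivity = (y2 - y1) / (x2 - x1).
S = (125.0 - 44.7) / (65.9 - 21.8)
S = 80.3 / 44.1
S = 1.8209 mV/unit

1.8209 mV/unit


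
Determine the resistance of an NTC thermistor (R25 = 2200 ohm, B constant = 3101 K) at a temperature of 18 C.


NTC thermistor equation: Rt = R25 * exp(B * (1/T - 1/T25)).
T in Kelvin: 291.15 K, T25 = 298.15 K
1/T - 1/T25 = 1/291.15 - 1/298.15 = 8.064e-05
B * (1/T - 1/T25) = 3101 * 8.064e-05 = 0.2501
Rt = 2200 * exp(0.2501) = 2825.0 ohm

2825.0 ohm


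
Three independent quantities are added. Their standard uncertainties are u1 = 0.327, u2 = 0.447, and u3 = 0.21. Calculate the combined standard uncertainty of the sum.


For a sum of independent quantities, uc = sqrt(u1^2 + u2^2 + u3^2).
uc = sqrt(0.327^2 + 0.447^2 + 0.21^2)
uc = sqrt(0.106929 + 0.199809 + 0.0441)
uc = 0.5923

0.5923


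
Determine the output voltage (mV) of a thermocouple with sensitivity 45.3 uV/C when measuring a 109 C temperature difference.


The thermocouple output V = sensitivity * dT.
V = 45.3 uV/C * 109 C
V = 4937.7 uV
V = 4.938 mV

4.938 mV


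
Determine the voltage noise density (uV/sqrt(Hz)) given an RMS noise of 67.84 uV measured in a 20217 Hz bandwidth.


Noise spectral density = Vrms / sqrt(BW).
NSD = 67.84 / sqrt(20217)
NSD = 67.84 / 142.1865
NSD = 0.4771 uV/sqrt(Hz)

0.4771 uV/sqrt(Hz)


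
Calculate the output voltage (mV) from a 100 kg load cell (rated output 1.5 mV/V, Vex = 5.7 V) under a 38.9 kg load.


Vout = rated_output * Vex * (load / capacity).
Vout = 1.5 * 5.7 * (38.9 / 100)
Vout = 1.5 * 5.7 * 0.389
Vout = 3.326 mV

3.326 mV


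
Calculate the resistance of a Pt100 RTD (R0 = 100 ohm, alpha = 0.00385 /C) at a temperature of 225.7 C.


The RTD equation: Rt = R0 * (1 + alpha * T).
Rt = 100 * (1 + 0.00385 * 225.7)
Rt = 100 * (1 + 0.868945)
Rt = 100 * 1.868945
Rt = 186.894 ohm

186.894 ohm


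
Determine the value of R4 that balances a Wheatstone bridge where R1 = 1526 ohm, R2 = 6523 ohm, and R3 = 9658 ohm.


At balance: R1*R4 = R2*R3, so R4 = R2*R3/R1.
R4 = 6523 * 9658 / 1526
R4 = 62999134 / 1526
R4 = 41283.84 ohm

41283.84 ohm


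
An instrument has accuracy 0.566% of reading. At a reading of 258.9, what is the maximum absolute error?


Absolute error = (accuracy% / 100) * reading.
Error = (0.566 / 100) * 258.9
Error = 0.00566 * 258.9
Error = 1.4654

1.4654


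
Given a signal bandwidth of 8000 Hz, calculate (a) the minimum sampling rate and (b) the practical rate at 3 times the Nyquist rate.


By Nyquist theorem, fs_min = 2 * fmax.
fs_min = 2 * 8000 = 16000 Hz
Practical rate = 3 * fs_min = 3 * 16000 = 48000 Hz

fs_min = 16000 Hz, fs_practical = 48000 Hz


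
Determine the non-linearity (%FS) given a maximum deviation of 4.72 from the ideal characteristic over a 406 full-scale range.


Linearity error = (max deviation / full scale) * 100%.
Linearity = (4.72 / 406) * 100
Linearity = 1.163 %FS

1.163 %FS


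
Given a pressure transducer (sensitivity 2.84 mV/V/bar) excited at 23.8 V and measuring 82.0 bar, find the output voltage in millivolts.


Output = sensitivity * Vex * P.
Vout = 2.84 * 23.8 * 82.0
Vout = 67.592 * 82.0
Vout = 5542.54 mV

5542.54 mV


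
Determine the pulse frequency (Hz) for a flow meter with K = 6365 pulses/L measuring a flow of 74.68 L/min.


Frequency = K * Q / 60 (converting L/min to L/s).
f = 6365 * 74.68 / 60
f = 475338.2 / 60
f = 7922.3 Hz

7922.3 Hz


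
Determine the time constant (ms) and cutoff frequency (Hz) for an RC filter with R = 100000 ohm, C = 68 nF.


Time constant: tau = R * C.
tau = 100000 * 6.80e-08 = 0.0068 s
tau = 6.8 ms
Cutoff frequency: fc = 1 / (2*pi*R*C).
fc = 1 / (2*pi*0.0068) = 23.41 Hz

tau = 6.8 ms, fc = 23.41 Hz


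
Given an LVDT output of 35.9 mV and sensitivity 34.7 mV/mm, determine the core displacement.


Displacement = Vout / sensitivity.
d = 35.9 / 34.7
d = 1.035 mm

1.035 mm


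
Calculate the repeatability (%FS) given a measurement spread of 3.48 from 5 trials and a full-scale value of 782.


Repeatability = (spread / full scale) * 100%.
R = (3.48 / 782) * 100
R = 0.445 %FS

0.445 %FS


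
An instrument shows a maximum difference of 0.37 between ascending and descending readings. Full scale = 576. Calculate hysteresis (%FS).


Hysteresis = (max difference / full scale) * 100%.
H = (0.37 / 576) * 100
H = 0.064 %FS

0.064 %FS


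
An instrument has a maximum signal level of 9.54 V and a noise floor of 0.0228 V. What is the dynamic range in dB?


Dynamic range = 20 * log10(Vmax / Vnoise).
DR = 20 * log10(9.54 / 0.0228)
DR = 20 * log10(418.42)
DR = 52.43 dB

52.43 dB


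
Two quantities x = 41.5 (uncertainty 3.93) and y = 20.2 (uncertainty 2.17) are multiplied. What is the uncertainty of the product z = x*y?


For a product z = x*y, the relative uncertainty is:
uz/z = sqrt((ux/x)^2 + (uy/y)^2)
Relative uncertainties: ux/x = 3.93/41.5 = 0.094699
uy/y = 2.17/20.2 = 0.107426
z = 41.5 * 20.2 = 838.3
uz = 838.3 * sqrt(0.094699^2 + 0.107426^2) = 120.05

120.05


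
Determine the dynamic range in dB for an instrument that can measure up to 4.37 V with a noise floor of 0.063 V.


Dynamic range = 20 * log10(Vmax / Vnoise).
DR = 20 * log10(4.37 / 0.063)
DR = 20 * log10(69.37)
DR = 36.82 dB

36.82 dB


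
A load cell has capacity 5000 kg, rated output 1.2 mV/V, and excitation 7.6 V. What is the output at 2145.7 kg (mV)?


Vout = rated_output * Vex * (load / capacity).
Vout = 1.2 * 7.6 * (2145.7 / 5000)
Vout = 1.2 * 7.6 * 0.42914
Vout = 3.914 mV

3.914 mV


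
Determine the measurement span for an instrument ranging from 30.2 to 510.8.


Span = upper range - lower range.
Span = 510.8 - (30.2)
Span = 480.6

480.6


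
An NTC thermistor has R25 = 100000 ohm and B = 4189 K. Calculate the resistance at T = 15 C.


NTC thermistor equation: Rt = R25 * exp(B * (1/T - 1/T25)).
T in Kelvin: 288.15 K, T25 = 298.15 K
1/T - 1/T25 = 1/288.15 - 1/298.15 = 0.0001164
B * (1/T - 1/T25) = 4189 * 0.0001164 = 0.4876
Rt = 100000 * exp(0.4876) = 162839.1 ohm

162839.1 ohm


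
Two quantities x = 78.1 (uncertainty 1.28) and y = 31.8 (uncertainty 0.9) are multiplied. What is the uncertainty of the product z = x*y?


For a product z = x*y, the relative uncertainty is:
uz/z = sqrt((ux/x)^2 + (uy/y)^2)
Relative uncertainties: ux/x = 1.28/78.1 = 0.016389
uy/y = 0.9/31.8 = 0.028302
z = 78.1 * 31.8 = 2483.6
uz = 2483.6 * sqrt(0.016389^2 + 0.028302^2) = 81.225

81.225


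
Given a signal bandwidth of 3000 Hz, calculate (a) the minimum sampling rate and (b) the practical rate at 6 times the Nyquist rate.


By Nyquist theorem, fs_min = 2 * fmax.
fs_min = 2 * 3000 = 6000 Hz
Practical rate = 6 * fs_min = 6 * 6000 = 36000 Hz

fs_min = 6000 Hz, fs_practical = 36000 Hz


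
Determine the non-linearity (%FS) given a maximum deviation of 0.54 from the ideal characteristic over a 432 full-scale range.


Linearity error = (max deviation / full scale) * 100%.
Linearity = (0.54 / 432) * 100
Linearity = 0.125 %FS

0.125 %FS


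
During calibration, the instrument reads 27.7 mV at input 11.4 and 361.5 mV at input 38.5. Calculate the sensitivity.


Sensitivity = (y2 - y1) / (x2 - x1).
S = (361.5 - 27.7) / (38.5 - 11.4)
S = 333.8 / 27.1
S = 12.3173 mV/unit

12.3173 mV/unit


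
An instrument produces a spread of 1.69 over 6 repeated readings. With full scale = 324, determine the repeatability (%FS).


Repeatability = (spread / full scale) * 100%.
R = (1.69 / 324) * 100
R = 0.522 %FS

0.522 %FS


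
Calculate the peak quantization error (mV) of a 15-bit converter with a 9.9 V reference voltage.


The maximum quantization error is +/- LSB/2.
LSB = Vref / 2^n = 9.9 / 32768 = 0.00030212 V
Max error = LSB / 2 = 0.00030212 / 2 = 0.00015106 V
Max error = 0.1511 mV

0.1511 mV


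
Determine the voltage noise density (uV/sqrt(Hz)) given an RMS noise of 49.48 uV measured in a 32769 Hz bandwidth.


Noise spectral density = Vrms / sqrt(BW).
NSD = 49.48 / sqrt(32769)
NSD = 49.48 / 181.0221
NSD = 0.2733 uV/sqrt(Hz)

0.2733 uV/sqrt(Hz)


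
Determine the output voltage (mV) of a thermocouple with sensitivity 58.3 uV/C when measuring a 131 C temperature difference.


The thermocouple output V = sensitivity * dT.
V = 58.3 uV/C * 131 C
V = 7637.3 uV
V = 7.637 mV

7.637 mV


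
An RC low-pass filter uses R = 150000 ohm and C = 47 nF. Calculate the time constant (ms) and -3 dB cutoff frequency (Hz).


Time constant: tau = R * C.
tau = 150000 * 4.70e-08 = 0.00705 s
tau = 7.05 ms
Cutoff frequency: fc = 1 / (2*pi*R*C).
fc = 1 / (2*pi*0.00705) = 22.58 Hz

tau = 7.05 ms, fc = 22.58 Hz


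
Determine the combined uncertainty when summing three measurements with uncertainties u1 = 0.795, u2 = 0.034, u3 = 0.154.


For a sum of independent quantities, uc = sqrt(u1^2 + u2^2 + u3^2).
uc = sqrt(0.795^2 + 0.034^2 + 0.154^2)
uc = sqrt(0.632025 + 0.001156 + 0.023716)
uc = 0.8105

0.8105


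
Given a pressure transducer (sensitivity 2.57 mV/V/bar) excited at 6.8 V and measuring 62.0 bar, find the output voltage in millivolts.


Output = sensitivity * Vex * P.
Vout = 2.57 * 6.8 * 62.0
Vout = 17.476 * 62.0
Vout = 1083.51 mV

1083.51 mV


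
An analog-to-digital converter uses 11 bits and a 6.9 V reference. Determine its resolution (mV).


The resolution (LSB) of an ADC is Vref / 2^n.
LSB = 6.9 / 2^11
LSB = 6.9 / 2048
LSB = 0.00336914 V = 3.36914062 mV

3.36914062 mV


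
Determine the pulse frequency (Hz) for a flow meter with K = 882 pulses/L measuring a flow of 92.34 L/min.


Frequency = K * Q / 60 (converting L/min to L/s).
f = 882 * 92.34 / 60
f = 81443.88 / 60
f = 1357.4 Hz

1357.4 Hz


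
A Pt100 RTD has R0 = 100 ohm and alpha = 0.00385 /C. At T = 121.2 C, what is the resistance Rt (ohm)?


The RTD equation: Rt = R0 * (1 + alpha * T).
Rt = 100 * (1 + 0.00385 * 121.2)
Rt = 100 * (1 + 0.46662)
Rt = 100 * 1.46662
Rt = 146.662 ohm

146.662 ohm


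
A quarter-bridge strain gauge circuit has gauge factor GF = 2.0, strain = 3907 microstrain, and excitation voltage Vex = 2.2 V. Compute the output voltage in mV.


Quarter bridge output: Vout = (GF * epsilon * Vex) / 4.
Vout = (2.0 * 3907e-6 * 2.2) / 4
Vout = 0.0171908 / 4 V
Vout = 0.0042977 V = 4.2977 mV

4.2977 mV


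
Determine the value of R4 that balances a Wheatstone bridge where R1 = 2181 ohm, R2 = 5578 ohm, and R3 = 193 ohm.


At balance: R1*R4 = R2*R3, so R4 = R2*R3/R1.
R4 = 5578 * 193 / 2181
R4 = 1076554 / 2181
R4 = 493.61 ohm

493.61 ohm


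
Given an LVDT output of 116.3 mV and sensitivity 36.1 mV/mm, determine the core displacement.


Displacement = Vout / sensitivity.
d = 116.3 / 36.1
d = 3.222 mm

3.222 mm


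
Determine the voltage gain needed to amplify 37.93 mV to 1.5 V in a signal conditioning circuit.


Gain = Vout / Vin (converting to same units).
G = 1.5 V / 37.93 mV
G = 1500.0 mV / 37.93 mV
G = 39.55

39.55


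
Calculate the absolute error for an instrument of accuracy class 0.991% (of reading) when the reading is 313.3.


Absolute error = (accuracy% / 100) * reading.
Error = (0.991 / 100) * 313.3
Error = 0.00991 * 313.3
Error = 3.1048

3.1048


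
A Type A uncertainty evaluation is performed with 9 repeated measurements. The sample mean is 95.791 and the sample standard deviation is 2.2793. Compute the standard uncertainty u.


The standard uncertainty for Type A evaluation is u = s / sqrt(n).
u = 2.2793 / sqrt(9)
u = 2.2793 / 3.0
u = 0.7598

0.7598


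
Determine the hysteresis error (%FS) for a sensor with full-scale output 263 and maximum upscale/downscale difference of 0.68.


Hysteresis = (max difference / full scale) * 100%.
H = (0.68 / 263) * 100
H = 0.259 %FS

0.259 %FS


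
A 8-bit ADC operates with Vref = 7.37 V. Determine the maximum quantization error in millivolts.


The maximum quantization error is +/- LSB/2.
LSB = Vref / 2^n = 7.37 / 256 = 0.02878906 V
Max error = LSB / 2 = 0.02878906 / 2 = 0.01439453 V
Max error = 14.3945 mV

14.3945 mV


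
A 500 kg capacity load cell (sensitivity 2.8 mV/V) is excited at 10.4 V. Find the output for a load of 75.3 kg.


Vout = rated_output * Vex * (load / capacity).
Vout = 2.8 * 10.4 * (75.3 / 500)
Vout = 2.8 * 10.4 * 0.1506
Vout = 4.385 mV

4.385 mV


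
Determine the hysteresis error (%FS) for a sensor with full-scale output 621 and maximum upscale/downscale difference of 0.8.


Hysteresis = (max difference / full scale) * 100%.
H = (0.8 / 621) * 100
H = 0.129 %FS

0.129 %FS


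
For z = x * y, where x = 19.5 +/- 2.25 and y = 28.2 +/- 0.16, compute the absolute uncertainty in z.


For a product z = x*y, the relative uncertainty is:
uz/z = sqrt((ux/x)^2 + (uy/y)^2)
Relative uncertainties: ux/x = 2.25/19.5 = 0.115385
uy/y = 0.16/28.2 = 0.005674
z = 19.5 * 28.2 = 549.9
uz = 549.9 * sqrt(0.115385^2 + 0.005674^2) = 63.527

63.527


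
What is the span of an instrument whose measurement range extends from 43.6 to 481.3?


Span = upper range - lower range.
Span = 481.3 - (43.6)
Span = 437.7

437.7


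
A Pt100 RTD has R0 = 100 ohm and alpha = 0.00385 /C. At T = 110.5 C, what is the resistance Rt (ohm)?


The RTD equation: Rt = R0 * (1 + alpha * T).
Rt = 100 * (1 + 0.00385 * 110.5)
Rt = 100 * (1 + 0.425425)
Rt = 100 * 1.425425
Rt = 142.542 ohm

142.542 ohm


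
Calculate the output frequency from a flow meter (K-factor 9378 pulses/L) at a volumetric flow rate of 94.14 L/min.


Frequency = K * Q / 60 (converting L/min to L/s).
f = 9378 * 94.14 / 60
f = 882844.92 / 60
f = 14714.08 Hz

14714.08 Hz


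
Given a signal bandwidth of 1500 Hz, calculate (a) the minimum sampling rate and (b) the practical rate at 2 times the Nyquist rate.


By Nyquist theorem, fs_min = 2 * fmax.
fs_min = 2 * 1500 = 3000 Hz
Practical rate = 2 * fs_min = 2 * 3000 = 6000 Hz

fs_min = 3000 Hz, fs_practical = 6000 Hz


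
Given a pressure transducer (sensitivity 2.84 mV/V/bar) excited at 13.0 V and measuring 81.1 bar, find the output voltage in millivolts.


Output = sensitivity * Vex * P.
Vout = 2.84 * 13.0 * 81.1
Vout = 36.92 * 81.1
Vout = 2994.21 mV

2994.21 mV


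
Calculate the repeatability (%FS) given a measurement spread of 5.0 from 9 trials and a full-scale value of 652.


Repeatability = (spread / full scale) * 100%.
R = (5.0 / 652) * 100
R = 0.767 %FS

0.767 %FS


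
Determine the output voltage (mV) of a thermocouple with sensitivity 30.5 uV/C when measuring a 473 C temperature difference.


The thermocouple output V = sensitivity * dT.
V = 30.5 uV/C * 473 C
V = 14426.5 uV
V = 14.427 mV

14.427 mV


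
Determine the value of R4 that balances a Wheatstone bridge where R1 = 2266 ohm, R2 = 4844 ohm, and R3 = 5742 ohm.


At balance: R1*R4 = R2*R3, so R4 = R2*R3/R1.
R4 = 4844 * 5742 / 2266
R4 = 27814248 / 2266
R4 = 12274.6 ohm

12274.6 ohm


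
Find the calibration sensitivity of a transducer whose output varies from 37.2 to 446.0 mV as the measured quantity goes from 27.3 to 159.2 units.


Sensitivity = (y2 - y1) / (x2 - x1).
S = (446.0 - 37.2) / (159.2 - 27.3)
S = 408.8 / 131.9
S = 3.0993 mV/unit

3.0993 mV/unit


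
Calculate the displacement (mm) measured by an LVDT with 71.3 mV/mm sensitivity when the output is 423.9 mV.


Displacement = Vout / sensitivity.
d = 423.9 / 71.3
d = 5.945 mm

5.945 mm


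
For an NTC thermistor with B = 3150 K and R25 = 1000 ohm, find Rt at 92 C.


NTC thermistor equation: Rt = R25 * exp(B * (1/T - 1/T25)).
T in Kelvin: 365.15 K, T25 = 298.15 K
1/T - 1/T25 = 1/365.15 - 1/298.15 = -0.00061542
B * (1/T - 1/T25) = 3150 * -0.00061542 = -1.9386
Rt = 1000 * exp(-1.9386) = 143.9 ohm

143.9 ohm


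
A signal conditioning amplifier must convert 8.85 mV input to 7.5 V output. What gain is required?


Gain = Vout / Vin (converting to same units).
G = 7.5 V / 8.85 mV
G = 7500.0 mV / 8.85 mV
G = 847.46

847.46


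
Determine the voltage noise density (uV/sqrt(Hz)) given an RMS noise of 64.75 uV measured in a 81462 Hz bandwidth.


Noise spectral density = Vrms / sqrt(BW).
NSD = 64.75 / sqrt(81462)
NSD = 64.75 / 285.4155
NSD = 0.2269 uV/sqrt(Hz)

0.2269 uV/sqrt(Hz)


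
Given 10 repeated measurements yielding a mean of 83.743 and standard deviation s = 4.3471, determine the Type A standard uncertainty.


The standard uncertainty for Type A evaluation is u = s / sqrt(n).
u = 4.3471 / sqrt(10)
u = 4.3471 / 3.1623
u = 1.3747

1.3747


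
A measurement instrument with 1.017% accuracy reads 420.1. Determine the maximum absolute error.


Absolute error = (accuracy% / 100) * reading.
Error = (1.017 / 100) * 420.1
Error = 0.01017 * 420.1
Error = 4.2724

4.2724


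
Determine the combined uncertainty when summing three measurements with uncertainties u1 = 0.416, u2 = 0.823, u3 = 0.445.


For a sum of independent quantities, uc = sqrt(u1^2 + u2^2 + u3^2).
uc = sqrt(0.416^2 + 0.823^2 + 0.445^2)
uc = sqrt(0.173056 + 0.677329 + 0.198025)
uc = 1.0239

1.0239


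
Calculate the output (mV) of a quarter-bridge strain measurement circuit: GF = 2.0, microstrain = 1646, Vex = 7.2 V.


Quarter bridge output: Vout = (GF * epsilon * Vex) / 4.
Vout = (2.0 * 1646e-6 * 7.2) / 4
Vout = 0.0237024 / 4 V
Vout = 0.0059256 V = 5.9256 mV

5.9256 mV


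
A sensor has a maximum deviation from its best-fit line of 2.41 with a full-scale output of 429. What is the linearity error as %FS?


Linearity error = (max deviation / full scale) * 100%.
Linearity = (2.41 / 429) * 100
Linearity = 0.562 %FS

0.562 %FS


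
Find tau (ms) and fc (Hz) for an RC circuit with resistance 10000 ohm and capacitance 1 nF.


Time constant: tau = R * C.
tau = 10000 * 1.00e-09 = 1e-05 s
tau = 0.01 ms
Cutoff frequency: fc = 1 / (2*pi*R*C).
fc = 1 / (2*pi*1e-05) = 15915.49 Hz

tau = 0.01 ms, fc = 15915.49 Hz


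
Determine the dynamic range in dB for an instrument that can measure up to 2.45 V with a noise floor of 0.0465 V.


Dynamic range = 20 * log10(Vmax / Vnoise).
DR = 20 * log10(2.45 / 0.0465)
DR = 20 * log10(52.69)
DR = 34.43 dB

34.43 dB


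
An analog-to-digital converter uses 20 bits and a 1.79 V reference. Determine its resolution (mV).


The resolution (LSB) of an ADC is Vref / 2^n.
LSB = 1.79 / 2^20
LSB = 1.79 / 1048576
LSB = 1.71e-06 V = 0.00170708 mV

0.00170708 mV


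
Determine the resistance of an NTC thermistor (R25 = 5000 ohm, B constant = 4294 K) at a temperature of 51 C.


NTC thermistor equation: Rt = R25 * exp(B * (1/T - 1/T25)).
T in Kelvin: 324.15 K, T25 = 298.15 K
1/T - 1/T25 = 1/324.15 - 1/298.15 = -0.00026902
B * (1/T - 1/T25) = 4294 * -0.00026902 = -1.1552
Rt = 5000 * exp(-1.1552) = 1575.0 ohm

1575.0 ohm


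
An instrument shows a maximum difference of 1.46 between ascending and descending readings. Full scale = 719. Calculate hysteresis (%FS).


Hysteresis = (max difference / full scale) * 100%.
H = (1.46 / 719) * 100
H = 0.203 %FS

0.203 %FS


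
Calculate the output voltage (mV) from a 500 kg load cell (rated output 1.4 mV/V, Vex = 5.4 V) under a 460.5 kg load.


Vout = rated_output * Vex * (load / capacity).
Vout = 1.4 * 5.4 * (460.5 / 500)
Vout = 1.4 * 5.4 * 0.921
Vout = 6.963 mV

6.963 mV


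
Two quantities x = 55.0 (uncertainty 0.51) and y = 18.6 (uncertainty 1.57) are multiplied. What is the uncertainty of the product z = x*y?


For a product z = x*y, the relative uncertainty is:
uz/z = sqrt((ux/x)^2 + (uy/y)^2)
Relative uncertainties: ux/x = 0.51/55.0 = 0.009273
uy/y = 1.57/18.6 = 0.084409
z = 55.0 * 18.6 = 1023.0
uz = 1023.0 * sqrt(0.009273^2 + 0.084409^2) = 86.869

86.869


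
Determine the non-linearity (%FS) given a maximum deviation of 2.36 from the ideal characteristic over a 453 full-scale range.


Linearity error = (max deviation / full scale) * 100%.
Linearity = (2.36 / 453) * 100
Linearity = 0.521 %FS

0.521 %FS


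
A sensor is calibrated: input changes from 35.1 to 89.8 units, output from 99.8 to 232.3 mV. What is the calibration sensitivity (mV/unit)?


Sensitivity = (y2 - y1) / (x2 - x1).
S = (232.3 - 99.8) / (89.8 - 35.1)
S = 132.5 / 54.7
S = 2.4223 mV/unit

2.4223 mV/unit


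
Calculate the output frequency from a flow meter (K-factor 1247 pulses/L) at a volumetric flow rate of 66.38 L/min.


Frequency = K * Q / 60 (converting L/min to L/s).
f = 1247 * 66.38 / 60
f = 82775.86 / 60
f = 1379.6 Hz

1379.6 Hz


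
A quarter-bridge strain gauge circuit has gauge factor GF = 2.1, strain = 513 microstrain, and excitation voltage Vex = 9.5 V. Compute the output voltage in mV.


Quarter bridge output: Vout = (GF * epsilon * Vex) / 4.
Vout = (2.1 * 513e-6 * 9.5) / 4
Vout = 0.01023435 / 4 V
Vout = 0.00255859 V = 2.5586 mV

2.5586 mV


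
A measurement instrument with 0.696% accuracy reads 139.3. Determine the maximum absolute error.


Absolute error = (accuracy% / 100) * reading.
Error = (0.696 / 100) * 139.3
Error = 0.00696 * 139.3
Error = 0.9695

0.9695


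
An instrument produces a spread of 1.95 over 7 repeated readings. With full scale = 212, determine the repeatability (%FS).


Repeatability = (spread / full scale) * 100%.
R = (1.95 / 212) * 100
R = 0.92 %FS

0.92 %FS


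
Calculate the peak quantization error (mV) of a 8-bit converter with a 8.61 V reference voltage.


The maximum quantization error is +/- LSB/2.
LSB = Vref / 2^n = 8.61 / 256 = 0.03363281 V
Max error = LSB / 2 = 0.03363281 / 2 = 0.01681641 V
Max error = 16.8164 mV

16.8164 mV


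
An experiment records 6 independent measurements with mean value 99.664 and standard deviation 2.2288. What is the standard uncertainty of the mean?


The standard uncertainty for Type A evaluation is u = s / sqrt(n).
u = 2.2288 / sqrt(6)
u = 2.2288 / 2.4495
u = 0.9099

0.9099


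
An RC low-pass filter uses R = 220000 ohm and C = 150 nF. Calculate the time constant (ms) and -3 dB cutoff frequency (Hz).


Time constant: tau = R * C.
tau = 220000 * 1.50e-07 = 0.033 s
tau = 33.0 ms
Cutoff frequency: fc = 1 / (2*pi*R*C).
fc = 1 / (2*pi*0.033) = 4.82 Hz

tau = 33.0 ms, fc = 4.82 Hz


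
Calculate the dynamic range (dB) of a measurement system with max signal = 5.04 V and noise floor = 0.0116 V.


Dynamic range = 20 * log10(Vmax / Vnoise).
DR = 20 * log10(5.04 / 0.0116)
DR = 20 * log10(434.48)
DR = 52.76 dB

52.76 dB


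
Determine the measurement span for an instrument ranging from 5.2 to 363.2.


Span = upper range - lower range.
Span = 363.2 - (5.2)
Span = 358.0

358.0


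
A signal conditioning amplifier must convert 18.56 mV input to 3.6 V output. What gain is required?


Gain = Vout / Vin (converting to same units).
G = 3.6 V / 18.56 mV
G = 3600.0 mV / 18.56 mV
G = 193.97

193.97


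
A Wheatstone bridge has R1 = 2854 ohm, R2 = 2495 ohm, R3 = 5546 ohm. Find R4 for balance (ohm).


At balance: R1*R4 = R2*R3, so R4 = R2*R3/R1.
R4 = 2495 * 5546 / 2854
R4 = 13837270 / 2854
R4 = 4848.38 ohm

4848.38 ohm


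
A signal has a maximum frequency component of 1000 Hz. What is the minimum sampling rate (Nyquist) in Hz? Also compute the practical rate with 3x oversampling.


By Nyquist theorem, fs_min = 2 * fmax.
fs_min = 2 * 1000 = 2000 Hz
Practical rate = 3 * fs_min = 3 * 2000 = 6000 Hz

fs_min = 2000 Hz, fs_practical = 6000 Hz


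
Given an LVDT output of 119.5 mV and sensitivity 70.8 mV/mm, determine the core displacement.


Displacement = Vout / sensitivity.
d = 119.5 / 70.8
d = 1.688 mm

1.688 mm


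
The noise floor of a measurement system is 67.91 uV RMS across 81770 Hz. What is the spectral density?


Noise spectral density = Vrms / sqrt(BW).
NSD = 67.91 / sqrt(81770)
NSD = 67.91 / 285.9545
NSD = 0.2375 uV/sqrt(Hz)

0.2375 uV/sqrt(Hz)


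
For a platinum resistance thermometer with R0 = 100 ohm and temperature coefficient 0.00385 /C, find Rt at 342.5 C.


The RTD equation: Rt = R0 * (1 + alpha * T).
Rt = 100 * (1 + 0.00385 * 342.5)
Rt = 100 * (1 + 1.318625)
Rt = 100 * 2.318625
Rt = 231.862 ohm

231.862 ohm


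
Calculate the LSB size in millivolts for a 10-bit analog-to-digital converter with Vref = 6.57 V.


The resolution (LSB) of an ADC is Vref / 2^n.
LSB = 6.57 / 2^10
LSB = 6.57 / 1024
LSB = 0.00641602 V = 6.41601562 mV

6.41601562 mV


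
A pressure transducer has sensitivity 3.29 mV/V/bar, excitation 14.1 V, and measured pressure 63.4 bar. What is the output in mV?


Output = sensitivity * Vex * P.
Vout = 3.29 * 14.1 * 63.4
Vout = 46.389 * 63.4
Vout = 2941.06 mV

2941.06 mV


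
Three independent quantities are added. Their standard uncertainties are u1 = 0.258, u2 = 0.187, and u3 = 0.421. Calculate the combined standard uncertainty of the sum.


For a sum of independent quantities, uc = sqrt(u1^2 + u2^2 + u3^2).
uc = sqrt(0.258^2 + 0.187^2 + 0.421^2)
uc = sqrt(0.066564 + 0.034969 + 0.177241)
uc = 0.528

0.528


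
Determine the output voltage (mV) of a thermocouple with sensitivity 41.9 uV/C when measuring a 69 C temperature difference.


The thermocouple output V = sensitivity * dT.
V = 41.9 uV/C * 69 C
V = 2891.1 uV
V = 2.891 mV

2.891 mV


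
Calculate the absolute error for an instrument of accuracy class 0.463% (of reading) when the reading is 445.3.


Absolute error = (accuracy% / 100) * reading.
Error = (0.463 / 100) * 445.3
Error = 0.00463 * 445.3
Error = 2.0617

2.0617
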